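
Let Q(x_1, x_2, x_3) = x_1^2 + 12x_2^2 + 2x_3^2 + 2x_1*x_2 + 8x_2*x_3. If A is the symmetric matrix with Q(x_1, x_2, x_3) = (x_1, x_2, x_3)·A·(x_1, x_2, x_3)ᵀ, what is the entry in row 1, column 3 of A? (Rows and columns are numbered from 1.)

0

The coefficient of x_1·x_3 in Q is 0. For a symmetric A this equals A[1,3] + A[3,1] = 2·A[1,3].
So A[1,3] = 0/2 = 0.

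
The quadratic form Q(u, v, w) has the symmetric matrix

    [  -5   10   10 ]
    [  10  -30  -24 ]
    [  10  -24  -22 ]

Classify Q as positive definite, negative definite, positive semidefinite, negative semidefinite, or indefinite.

Leading principal minors: Δ_1 = -5, Δ_2 = 50, Δ_3 = -20.
The signs alternate starting with Δ_1 < 0, so by Sylvester's criterion Q is negative definite.

negative definite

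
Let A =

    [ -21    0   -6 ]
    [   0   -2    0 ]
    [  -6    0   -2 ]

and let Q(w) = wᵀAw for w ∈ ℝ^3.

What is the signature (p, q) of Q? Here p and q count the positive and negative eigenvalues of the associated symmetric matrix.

(0, 3)

An LDLᵀ factorisation of A has diagonal entries -21, -2, -2/7.
Counting signs: 3 negative.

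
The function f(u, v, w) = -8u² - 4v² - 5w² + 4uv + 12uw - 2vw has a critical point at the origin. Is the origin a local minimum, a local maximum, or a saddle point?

local maximum

The Hessian at the origin is H = [[-16, 4, 12], [4, -8, -2], [12, -2, -10]].
Applying the same elementary operations to the rows and columns of H produces a congruent diagonal matrix with entries -16, -7, -6/7.
So there are 3 negative pivots.
H is negative definite, so the origin is a strict local maximum.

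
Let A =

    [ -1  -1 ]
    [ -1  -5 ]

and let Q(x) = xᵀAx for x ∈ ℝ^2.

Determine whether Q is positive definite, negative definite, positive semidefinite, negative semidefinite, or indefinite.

Leading principal minors: Δ_1 = -1, Δ_2 = 4.
The signs alternate starting with Δ_1 < 0, so by Sylvester's criterion Q is negative definite.

negative definite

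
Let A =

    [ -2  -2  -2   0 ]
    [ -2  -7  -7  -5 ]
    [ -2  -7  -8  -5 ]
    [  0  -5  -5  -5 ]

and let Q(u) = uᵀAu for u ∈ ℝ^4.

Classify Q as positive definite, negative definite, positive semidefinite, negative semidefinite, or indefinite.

negative semidefinite

Applying the same elementary operations to the rows and columns of A produces a congruent diagonal matrix with entries -2, -5, -1, 0.
So there are 3 negative, 1 zero pivots.
Hence Q is negative semidefinite.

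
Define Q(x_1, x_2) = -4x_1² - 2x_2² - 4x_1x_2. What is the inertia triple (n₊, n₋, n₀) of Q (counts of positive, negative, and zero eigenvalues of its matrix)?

(0, 2, 0)

The symmetric matrix is A = [[-4, -2], [-2, -2]].
Congruent diagonalization of A (simultaneous row and column reduction) yields pivots -4, -1.
That gives 2 negative pivots.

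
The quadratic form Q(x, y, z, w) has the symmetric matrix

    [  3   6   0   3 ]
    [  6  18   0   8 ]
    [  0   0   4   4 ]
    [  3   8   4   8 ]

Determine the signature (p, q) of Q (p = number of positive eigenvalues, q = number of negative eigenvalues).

Applying the same elementary operations to the rows and columns of A produces a congruent diagonal matrix with entries 3, 6, 4, 1/3.
Counting signs: 4 positive.

(4, 0)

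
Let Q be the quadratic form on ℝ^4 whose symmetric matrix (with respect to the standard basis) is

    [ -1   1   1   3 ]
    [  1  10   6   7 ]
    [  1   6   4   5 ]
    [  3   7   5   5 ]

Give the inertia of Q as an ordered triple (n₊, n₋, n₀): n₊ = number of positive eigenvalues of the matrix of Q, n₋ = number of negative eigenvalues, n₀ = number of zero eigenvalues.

(2, 1, 1)

Applying the same elementary operations to the rows and columns of A produces a congruent diagonal matrix with entries -1, 11, 6/11, 0.
Counting signs: 2 positive, 1 negative, 1 zero.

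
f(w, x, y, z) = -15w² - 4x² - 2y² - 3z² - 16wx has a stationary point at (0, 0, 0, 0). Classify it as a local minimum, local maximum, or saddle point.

saddle point

The Hessian at the origin is H = [[-30, -16, 0, 0], [-16, -8, 0, 0], [0, 0, -4, 0], [0, 0, 0, -6]].
Applying the same elementary operations to the rows and columns of H produces a congruent diagonal matrix with entries -30, 8/15, -4, -6.
Counting signs: 1 positive, 3 negative.
H is indefinite, so the origin is a saddle point.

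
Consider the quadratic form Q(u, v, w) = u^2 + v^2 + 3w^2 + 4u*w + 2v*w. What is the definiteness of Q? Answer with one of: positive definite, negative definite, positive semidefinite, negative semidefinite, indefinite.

indefinite

The symmetric matrix is A = [[1, 0, 2], [0, 1, 1], [2, 1, 3]].
An LDLᵀ factorisation of A has diagonal entries 1, 1, -2.
Counting signs: 2 positive, 1 negative.
Hence Q is indefinite.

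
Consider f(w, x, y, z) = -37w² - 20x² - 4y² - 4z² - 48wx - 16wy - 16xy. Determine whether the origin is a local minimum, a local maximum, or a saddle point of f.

local maximum

The Hessian at the origin is H = [[-74, -48, -16, 0], [-48, -40, -16, 0], [-16, -16, -8, 0], [0, 0, 0, -8]].
Symmetric row and column elimination reduces H to a congruent diagonal form with pivots -74, -328/37, -40/41, -8.
Counting signs: 4 negative.
H is negative definite, so the origin is a strict local maximum.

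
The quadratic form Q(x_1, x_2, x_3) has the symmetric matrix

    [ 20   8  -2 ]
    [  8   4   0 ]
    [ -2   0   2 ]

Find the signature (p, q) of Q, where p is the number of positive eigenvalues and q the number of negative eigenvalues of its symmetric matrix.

Congruent diagonalization of A (simultaneous row and column reduction) yields pivots 20, 4/5, 1.
Counting signs: 3 positive.

(3, 0)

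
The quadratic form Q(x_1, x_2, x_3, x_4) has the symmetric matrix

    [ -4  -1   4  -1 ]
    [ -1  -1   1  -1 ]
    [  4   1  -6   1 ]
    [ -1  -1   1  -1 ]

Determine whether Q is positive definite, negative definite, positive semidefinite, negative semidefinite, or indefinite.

negative semidefinite

Congruent diagonalization of A (simultaneous row and column reduction) yields pivots -4, -3/4, -2, 0.
That gives 3 negative, 1 zero pivots.
Hence Q is negative semidefinite.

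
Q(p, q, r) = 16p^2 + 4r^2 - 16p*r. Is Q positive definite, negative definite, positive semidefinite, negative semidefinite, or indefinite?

positive semidefinite

Write A = [[16, 0, -8], [0, 0, 0], [-8, 0, 4]].
Congruent diagonalization of A (simultaneous row and column reduction) yields pivots 16, 0, 0.
Counting signs: 1 positive, 2 zero.
Hence Q is positive semidefinite.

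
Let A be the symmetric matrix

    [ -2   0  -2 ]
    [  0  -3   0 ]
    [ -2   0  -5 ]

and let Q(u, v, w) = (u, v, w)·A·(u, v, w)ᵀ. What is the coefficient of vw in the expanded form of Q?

0

The coefficient of vw is A[2,3] + A[3,2] = 2·0 = 0.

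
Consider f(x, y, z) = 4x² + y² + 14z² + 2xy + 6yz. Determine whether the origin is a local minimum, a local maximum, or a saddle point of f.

The Hessian at the origin is H = [[8, 2, 0], [2, 2, 6], [0, 6, 28]].
Applying the same elementary operations to the rows and columns of H produces a congruent diagonal matrix with entries 8, 3/2, 4.
That gives 3 positive pivots.
H is positive definite, so the origin is a strict local minimum.

local minimum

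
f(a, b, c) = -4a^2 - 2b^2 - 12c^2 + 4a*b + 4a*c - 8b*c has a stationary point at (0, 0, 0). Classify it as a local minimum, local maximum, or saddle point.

local maximum

The Hessian at the origin is H = [[-8, 4, 4], [4, -4, -8], [4, -8, -24]].
Applying the same elementary operations to the rows and columns of H produces a congruent diagonal matrix with entries -8, -2, -4.
Counting signs: 3 negative.
H is negative definite, so the origin is a strict local maximum.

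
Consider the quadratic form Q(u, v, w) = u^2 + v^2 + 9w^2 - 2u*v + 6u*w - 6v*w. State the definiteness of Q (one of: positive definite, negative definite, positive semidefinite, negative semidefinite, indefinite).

Write A = [[1, -1, 3], [-1, 1, -3], [3, -3, 9]].
Congruent diagonalization of A (simultaneous row and column reduction) yields pivots 1, 0, 0.
Counting signs: 1 positive, 2 zero.
Hence Q is positive semidefinite.

positive semidefinite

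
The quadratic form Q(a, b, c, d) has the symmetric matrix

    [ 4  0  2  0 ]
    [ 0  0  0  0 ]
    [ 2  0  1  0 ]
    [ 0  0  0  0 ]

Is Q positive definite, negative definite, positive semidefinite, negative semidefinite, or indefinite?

Row-reducing A symmetrically gives the diagonal entries 4, 0, 0, 0.
So there are 1 positive, 3 zero pivots.
Hence Q is positive semidefinite.

positive semidefinite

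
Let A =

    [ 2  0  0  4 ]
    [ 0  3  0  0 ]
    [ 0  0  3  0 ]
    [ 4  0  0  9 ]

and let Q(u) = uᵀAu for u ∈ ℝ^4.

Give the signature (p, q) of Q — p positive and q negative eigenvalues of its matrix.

Applying the same elementary operations to the rows and columns of A produces a congruent diagonal matrix with entries 2, 3, 3, 1.
So there are 4 positive pivots.

(4, 0)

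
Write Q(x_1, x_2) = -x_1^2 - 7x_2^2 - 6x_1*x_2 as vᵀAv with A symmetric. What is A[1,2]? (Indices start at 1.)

-3

The coefficient of x_1·x_2 in Q is -6. For a symmetric A this equals A[1,2] + A[2,1] = 2·A[1,2].
So A[1,2] = -6/2 = -3.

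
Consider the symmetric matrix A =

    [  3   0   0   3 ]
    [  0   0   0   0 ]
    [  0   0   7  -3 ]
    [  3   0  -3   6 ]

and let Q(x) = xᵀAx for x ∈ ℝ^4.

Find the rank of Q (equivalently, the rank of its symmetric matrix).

3

Symmetric row and column elimination reduces A to a congruent diagonal form with pivots 3, 0, 7, 12/7.
So there are 3 positive, 1 zero pivots.
The rank is the number of nonzero pivots: 3.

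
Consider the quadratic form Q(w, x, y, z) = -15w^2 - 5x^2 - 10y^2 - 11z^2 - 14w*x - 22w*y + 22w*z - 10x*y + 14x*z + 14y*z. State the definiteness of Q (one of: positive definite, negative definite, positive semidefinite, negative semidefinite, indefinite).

negative definite

The symmetric matrix is A = [[-15, -7, -11, 11], [-7, -5, -5, 7], [-11, -5, -10, 7], [11, 7, 7, -11]].
Row-reducing A symmetrically gives the diagonal entries -15, -26/15, -25/13, -12/25.
Counting signs: 4 negative.
Hence Q is negative definite.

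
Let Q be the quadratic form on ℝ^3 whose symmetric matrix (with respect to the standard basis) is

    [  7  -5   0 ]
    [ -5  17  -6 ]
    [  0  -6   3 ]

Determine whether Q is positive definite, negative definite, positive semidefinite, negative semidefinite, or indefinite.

Leading principal minors: Δ_1 = 7, Δ_2 = 94, Δ_3 = 30.
All leading principal minors are positive, so by Sylvester's criterion Q is positive definite.

positive definite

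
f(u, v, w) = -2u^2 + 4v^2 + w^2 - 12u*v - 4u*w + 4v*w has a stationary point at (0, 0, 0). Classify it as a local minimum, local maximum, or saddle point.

saddle point

The Hessian at the origin is H = [[-4, -12, -4], [-12, 8, 4], [-4, 4, 2]].
Row-reducing H symmetrically gives the diagonal entries -4, 44, 2/11.
Counting signs: 2 positive, 1 negative.
H is indefinite, so the origin is a saddle point.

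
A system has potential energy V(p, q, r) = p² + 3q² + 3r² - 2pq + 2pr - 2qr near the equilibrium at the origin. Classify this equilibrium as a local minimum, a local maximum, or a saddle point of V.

The Hessian at the origin is H = [[2, -2, 2], [-2, 6, -2], [2, -2, 6]].
Congruent diagonalization of H (simultaneous row and column reduction) yields pivots 2, 4, 4.
So there are 3 positive pivots.
H is positive definite, so the origin is a strict local minimum.

local minimum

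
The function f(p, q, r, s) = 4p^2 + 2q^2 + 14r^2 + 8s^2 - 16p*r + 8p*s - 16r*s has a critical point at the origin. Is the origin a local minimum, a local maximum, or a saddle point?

saddle point

The Hessian at the origin is H = [[8, 0, -16, 8], [0, 4, 0, 0], [-16, 0, 28, -16], [8, 0, -16, 16]].
Applying the same elementary operations to the rows and columns of H produces a congruent diagonal matrix with entries 8, 4, -4, 8.
Counting signs: 3 positive, 1 negative.
H is indefinite, so the origin is a saddle point.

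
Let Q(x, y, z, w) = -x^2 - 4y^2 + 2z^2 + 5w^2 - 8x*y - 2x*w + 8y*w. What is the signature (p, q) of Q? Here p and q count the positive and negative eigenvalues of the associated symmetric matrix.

The associated matrix is A = [[-1, -4, 0, -1], [-4, -4, 0, 4], [0, 0, 2, 0], [-1, 4, 0, 5]].
Congruent diagonalization of A (simultaneous row and column reduction) yields pivots -1, 12, 2, 2/3.
Counting signs: 3 positive, 1 negative.

(3, 1)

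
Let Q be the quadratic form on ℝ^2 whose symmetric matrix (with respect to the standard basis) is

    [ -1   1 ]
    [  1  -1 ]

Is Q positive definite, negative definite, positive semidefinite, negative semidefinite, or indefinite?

negative semidefinite

Applying the same elementary operations to the rows and columns of A produces a congruent diagonal matrix with entries -1, 0.
Counting signs: 1 negative, 1 zero.
Hence Q is negative semidefinite.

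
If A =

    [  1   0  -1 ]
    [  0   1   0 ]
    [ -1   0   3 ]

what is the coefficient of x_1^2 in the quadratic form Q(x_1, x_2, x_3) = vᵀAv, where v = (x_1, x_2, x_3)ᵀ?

1

The coefficient of x_1^2 is the diagonal entry A[1,1] = 1.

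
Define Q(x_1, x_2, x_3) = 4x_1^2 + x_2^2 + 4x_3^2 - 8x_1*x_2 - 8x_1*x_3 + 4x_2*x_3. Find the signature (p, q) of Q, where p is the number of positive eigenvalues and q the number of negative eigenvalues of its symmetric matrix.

(2, 1)

The associated matrix is A = [[4, -4, -4], [-4, 1, 2], [-4, 2, 4]].
An LDLᵀ factorisation of A has diagonal entries 4, -3, 4/3.
Counting signs: 2 positive, 1 negative.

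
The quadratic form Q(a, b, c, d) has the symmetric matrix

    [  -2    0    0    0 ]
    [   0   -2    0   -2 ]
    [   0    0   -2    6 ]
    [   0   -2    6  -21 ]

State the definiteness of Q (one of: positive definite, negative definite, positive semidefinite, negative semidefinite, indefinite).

negative definite

Leading principal minors: Δ_1 = -2, Δ_2 = 4, Δ_3 = -8, Δ_4 = 8.
The signs alternate starting with Δ_1 < 0, so by Sylvester's criterion Q is negative definite.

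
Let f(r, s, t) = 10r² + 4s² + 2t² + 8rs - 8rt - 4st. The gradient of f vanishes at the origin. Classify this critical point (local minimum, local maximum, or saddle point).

local minimum

The Hessian at the origin is H = [[20, 8, -8], [8, 8, -4], [-8, -4, 4]].
Congruent diagonalization of H (simultaneous row and column reduction) yields pivots 20, 24/5, 2/3.
That gives 3 positive pivots.
H is positive definite, so the origin is a strict local minimum.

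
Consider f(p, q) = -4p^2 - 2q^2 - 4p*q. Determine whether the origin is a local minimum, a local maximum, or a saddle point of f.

The Hessian at the origin is H = [[-8, -4], [-4, -4]].
det H = -8·-4 − (-4)² = 16 > 0 and H[1,1] = -8 < 0, so H is negative definite.
Therefore the origin is a local maximum.

local maximum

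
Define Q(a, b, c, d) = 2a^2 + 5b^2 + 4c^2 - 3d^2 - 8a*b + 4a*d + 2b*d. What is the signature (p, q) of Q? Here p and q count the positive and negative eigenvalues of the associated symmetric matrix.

(3, 1)

The symmetric matrix is A = [[2, -4, 0, 2], [-4, 5, 0, 1], [0, 0, 4, 0], [2, 1, 0, -3]].
Row-reducing A symmetrically gives the diagonal entries 2, -3, 4, 10/3.
Counting signs: 3 positive, 1 negative.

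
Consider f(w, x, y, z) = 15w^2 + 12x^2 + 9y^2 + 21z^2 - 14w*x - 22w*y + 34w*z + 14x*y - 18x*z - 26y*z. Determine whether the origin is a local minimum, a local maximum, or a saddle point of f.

local minimum

The Hessian at the origin is H = [[30, -14, -22, 34], [-14, 24, 14, -18], [-22, 14, 18, -26], [34, -18, -26, 42]].
Applying the same elementary operations to the rows and columns of H produces a congruent diagonal matrix with entries 30, 262/15, 140/131, 20/7.
Counting signs: 4 positive.
H is positive definite, so the origin is a strict local minimum.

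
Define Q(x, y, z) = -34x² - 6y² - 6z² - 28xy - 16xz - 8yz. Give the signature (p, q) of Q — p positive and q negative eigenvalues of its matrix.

(0, 3)

The symmetric matrix is A = [[-34, -14, -8], [-14, -6, -4], [-8, -4, -6]].
Row-reducing A symmetrically gives the diagonal entries -34, -4/17, -2.
That gives 3 negative pivots.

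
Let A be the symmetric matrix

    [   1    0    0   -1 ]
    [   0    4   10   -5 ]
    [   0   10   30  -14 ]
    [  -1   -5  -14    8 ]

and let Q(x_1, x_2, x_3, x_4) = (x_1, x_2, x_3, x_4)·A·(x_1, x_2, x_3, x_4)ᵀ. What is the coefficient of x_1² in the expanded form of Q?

The coefficient of x_1² is the diagonal entry A[1,1] = 1.

1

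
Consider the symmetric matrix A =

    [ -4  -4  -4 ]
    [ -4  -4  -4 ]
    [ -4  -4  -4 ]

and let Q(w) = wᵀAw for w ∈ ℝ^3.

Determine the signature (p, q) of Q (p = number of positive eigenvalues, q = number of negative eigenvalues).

Symmetric row and column elimination reduces A to a congruent diagonal form with pivots -4, 0, 0.
That gives 1 negative, 2 zero pivots.

(0, 1)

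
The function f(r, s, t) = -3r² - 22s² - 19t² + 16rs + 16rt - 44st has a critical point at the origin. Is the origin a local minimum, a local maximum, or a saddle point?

saddle point

The Hessian at the origin is H = [[-6, 16, 16], [16, -44, -44], [16, -44, -38]].
Applying the same elementary operations to the rows and columns of H produces a congruent diagonal matrix with entries -6, -4/3, 6.
That gives 1 positive, 2 negative pivots.
H is indefinite, so the origin is a saddle point.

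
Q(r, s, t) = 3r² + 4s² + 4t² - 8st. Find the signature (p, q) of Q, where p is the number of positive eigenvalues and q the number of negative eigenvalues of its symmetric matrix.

(2, 0)

The associated matrix is A = [[3, 0, 0], [0, 4, -4], [0, -4, 4]].
Symmetric row and column elimination reduces A to a congruent diagonal form with pivots 3, 4, 0.
That gives 2 positive, 1 zero pivots.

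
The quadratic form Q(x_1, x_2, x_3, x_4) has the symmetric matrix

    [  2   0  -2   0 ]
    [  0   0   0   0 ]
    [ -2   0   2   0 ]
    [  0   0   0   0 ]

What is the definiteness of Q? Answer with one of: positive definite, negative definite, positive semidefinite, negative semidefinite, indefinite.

Congruent diagonalization of A (simultaneous row and column reduction) yields pivots 2, 0, 0, 0.
So there are 1 positive, 3 zero pivots.
Hence Q is positive semidefinite.

positive semidefinite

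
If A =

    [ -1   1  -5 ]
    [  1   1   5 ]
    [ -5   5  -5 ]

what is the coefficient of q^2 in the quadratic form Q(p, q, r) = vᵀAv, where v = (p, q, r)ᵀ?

1

The coefficient of q^2 is the diagonal entry A[2,2] = 1.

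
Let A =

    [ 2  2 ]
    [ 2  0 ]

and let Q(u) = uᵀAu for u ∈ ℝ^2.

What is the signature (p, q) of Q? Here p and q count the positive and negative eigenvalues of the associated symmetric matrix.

(1, 1)

Row-reducing A symmetrically gives the diagonal entries 2, -2.
That gives 1 positive, 1 negative pivots.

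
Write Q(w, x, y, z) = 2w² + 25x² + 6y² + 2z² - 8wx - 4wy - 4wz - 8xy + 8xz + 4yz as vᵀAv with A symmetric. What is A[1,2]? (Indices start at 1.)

-4

The coefficient of w·x in Q is -8. For a symmetric A this equals A[1,2] + A[2,1] = 2·A[1,2].
So A[1,2] = -8/2 = -4.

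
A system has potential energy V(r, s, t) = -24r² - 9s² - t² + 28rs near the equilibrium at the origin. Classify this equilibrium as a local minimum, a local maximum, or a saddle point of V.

The Hessian at the origin is H = [[-48, 28, 0], [28, -18, 0], [0, 0, -2]].
Symmetric row and column elimination reduces H to a congruent diagonal form with pivots -48, -5/3, -2.
That gives 3 negative pivots.
H is negative definite, so the origin is a strict local maximum.

local maximum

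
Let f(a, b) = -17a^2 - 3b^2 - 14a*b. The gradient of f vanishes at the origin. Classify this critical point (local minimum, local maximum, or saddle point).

local maximum

The Hessian at the origin is H = [[-34, -14], [-14, -6]].
det H = -34·-6 − (-14)² = 8 > 0 and H[1,1] = -34 < 0, so H is negative definite.
Therefore the origin is a local maximum.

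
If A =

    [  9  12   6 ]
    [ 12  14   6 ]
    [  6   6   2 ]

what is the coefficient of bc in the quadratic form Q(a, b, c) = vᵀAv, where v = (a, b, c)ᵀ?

The coefficient of bc is A[2,3] + A[3,2] = 2·6 = 12.

12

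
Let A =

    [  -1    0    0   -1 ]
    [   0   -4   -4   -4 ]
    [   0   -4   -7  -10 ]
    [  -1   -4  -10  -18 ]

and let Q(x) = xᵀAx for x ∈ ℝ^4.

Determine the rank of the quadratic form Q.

Congruent diagonalization of A (simultaneous row and column reduction) yields pivots -1, -4, -3, -1.
So there are 4 negative pivots.
The rank is the number of nonzero pivots: 4.

4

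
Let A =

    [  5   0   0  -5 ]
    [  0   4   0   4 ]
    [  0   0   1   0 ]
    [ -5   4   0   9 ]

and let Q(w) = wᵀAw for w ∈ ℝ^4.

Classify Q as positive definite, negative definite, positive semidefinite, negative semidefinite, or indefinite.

Applying the same elementary operations to the rows and columns of A produces a congruent diagonal matrix with entries 5, 4, 1, 0.
That gives 3 positive, 1 zero pivots.
Hence Q is positive semidefinite.

positive semidefinite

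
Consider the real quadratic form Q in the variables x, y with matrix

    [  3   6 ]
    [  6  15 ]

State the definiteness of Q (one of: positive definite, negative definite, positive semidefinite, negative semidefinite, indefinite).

positive definite

An LDLᵀ factorisation of A has diagonal entries 3, 3.
That gives 2 positive pivots.
Hence Q is positive definite.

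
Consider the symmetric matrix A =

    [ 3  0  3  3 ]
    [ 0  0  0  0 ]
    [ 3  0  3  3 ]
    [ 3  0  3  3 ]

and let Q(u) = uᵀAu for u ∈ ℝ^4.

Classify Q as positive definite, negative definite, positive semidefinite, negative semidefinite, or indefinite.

Row-reducing A symmetrically gives the diagonal entries 3, 0, 0, 0.
So there are 1 positive, 3 zero pivots.
Hence Q is positive semidefinite.

positive semidefinite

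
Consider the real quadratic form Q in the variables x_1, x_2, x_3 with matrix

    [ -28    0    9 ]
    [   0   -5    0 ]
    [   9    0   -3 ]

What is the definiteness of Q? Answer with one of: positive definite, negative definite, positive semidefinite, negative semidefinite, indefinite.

Applying the same elementary operations to the rows and columns of A produces a congruent diagonal matrix with entries -28, -5, -3/28.
That gives 3 negative pivots.
Hence Q is negative definite.

negative definite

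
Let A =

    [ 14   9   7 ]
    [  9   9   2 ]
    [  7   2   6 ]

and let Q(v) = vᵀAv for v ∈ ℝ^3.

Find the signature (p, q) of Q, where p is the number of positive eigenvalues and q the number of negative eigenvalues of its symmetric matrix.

(3, 0)

An LDLᵀ factorisation of A has diagonal entries 14, 45/14, 5/9.
Counting signs: 3 positive.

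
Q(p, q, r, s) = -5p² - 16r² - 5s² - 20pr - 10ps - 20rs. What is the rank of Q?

Write A = [[-5, 0, -10, -5], [0, 0, 0, 0], [-10, 0, -16, -10], [-5, 0, -10, -5]].
Applying the same elementary operations to the rows and columns of A produces a congruent diagonal matrix with entries -5, 0, 4, 0.
So there are 1 positive, 1 negative, 2 zero pivots.
The rank is the number of nonzero pivots: 2.

2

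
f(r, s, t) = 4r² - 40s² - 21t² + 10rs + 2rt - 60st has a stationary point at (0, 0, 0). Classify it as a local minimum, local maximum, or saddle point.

The Hessian at the origin is H = [[8, 10, 2], [10, -80, -60], [2, -60, -42]].
Row-reducing H symmetrically gives the diagonal entries 8, -185/2, -10/37.
Counting signs: 1 positive, 2 negative.
H is indefinite, so the origin is a saddle point.

saddle point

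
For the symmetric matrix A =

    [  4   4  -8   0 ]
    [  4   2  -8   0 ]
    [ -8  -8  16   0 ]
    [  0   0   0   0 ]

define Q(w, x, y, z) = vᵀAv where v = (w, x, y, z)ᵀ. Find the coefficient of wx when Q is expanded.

8

The coefficient of wx is A[1,2] + A[2,1] = 2·4 = 8.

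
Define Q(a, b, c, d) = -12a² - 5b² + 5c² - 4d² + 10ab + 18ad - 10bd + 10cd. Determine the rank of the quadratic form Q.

4

The associated matrix is A = [[-12, 5, 0, 9], [5, -5, 0, -5], [0, 0, 5, 5], [9, -5, 5, -4]].
Symmetric row and column elimination reduces A to a congruent diagonal form with pivots -12, -35/12, 5, -12/7.
So there are 1 positive, 3 negative pivots.
The rank is the number of nonzero pivots: 4.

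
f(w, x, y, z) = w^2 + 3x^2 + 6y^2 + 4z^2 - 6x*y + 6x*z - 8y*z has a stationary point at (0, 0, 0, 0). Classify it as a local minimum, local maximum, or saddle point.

The Hessian at the origin is H = [[2, 0, 0, 0], [0, 6, -6, 6], [0, -6, 12, -8], [0, 6, -8, 8]].
Symmetric row and column elimination reduces H to a congruent diagonal form with pivots 2, 6, 6, 4/3.
Counting signs: 4 positive.
H is positive definite, so the origin is a strict local minimum.

local minimum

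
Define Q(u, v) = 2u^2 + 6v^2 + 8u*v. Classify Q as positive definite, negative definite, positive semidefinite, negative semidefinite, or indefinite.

indefinite

The symmetric matrix of Q is [[2, 4], [4, 6]].
For the 2×2 matrix [[2, 4], [4, 6]]: det = 2·6 − (4)² = -4, trace = 8.
det < 0 so the eigenvalues have opposite signs; the form is indefinite.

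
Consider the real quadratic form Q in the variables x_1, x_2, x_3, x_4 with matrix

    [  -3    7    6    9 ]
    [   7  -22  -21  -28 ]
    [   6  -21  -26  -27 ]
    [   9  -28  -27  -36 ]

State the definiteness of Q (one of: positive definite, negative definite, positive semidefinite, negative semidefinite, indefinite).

Leading principal minors: Δ_1 = -3, Δ_2 = 17, Δ_3 = -91, Δ_4 = 30.
The signs alternate starting with Δ_1 < 0, so by Sylvester's criterion Q is negative definite.

negative definite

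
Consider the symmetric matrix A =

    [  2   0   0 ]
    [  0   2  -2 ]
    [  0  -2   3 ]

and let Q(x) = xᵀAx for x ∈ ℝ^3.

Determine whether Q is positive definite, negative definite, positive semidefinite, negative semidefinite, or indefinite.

Applying the same elementary operations to the rows and columns of A produces a congruent diagonal matrix with entries 2, 2, 1.
Counting signs: 3 positive.
Hence Q is positive definite.

positive definite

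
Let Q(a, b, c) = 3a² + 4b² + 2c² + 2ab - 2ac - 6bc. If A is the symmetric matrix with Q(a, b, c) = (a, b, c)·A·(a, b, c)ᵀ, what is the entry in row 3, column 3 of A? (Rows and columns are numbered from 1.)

The coefficient of c² in Q is 2, and that is exactly A[3,3].

2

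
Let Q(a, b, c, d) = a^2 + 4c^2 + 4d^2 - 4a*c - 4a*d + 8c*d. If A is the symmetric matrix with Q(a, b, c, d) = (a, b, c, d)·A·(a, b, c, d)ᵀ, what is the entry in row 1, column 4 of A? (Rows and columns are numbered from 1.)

The coefficient of a·d in Q is -4. For a symmetric A this equals A[1,4] + A[4,1] = 2·A[1,4].
So A[1,4] = -4/2 = -2.

-2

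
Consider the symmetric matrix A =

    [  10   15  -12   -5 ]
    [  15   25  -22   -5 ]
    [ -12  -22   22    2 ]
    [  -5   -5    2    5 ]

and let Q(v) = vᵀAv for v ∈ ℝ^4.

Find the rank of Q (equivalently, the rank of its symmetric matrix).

3

Symmetric row and column elimination reduces A to a congruent diagonal form with pivots 10, 5/2, 6/5, 0.
So there are 3 positive, 1 zero pivots.
The rank is the number of nonzero pivots: 3.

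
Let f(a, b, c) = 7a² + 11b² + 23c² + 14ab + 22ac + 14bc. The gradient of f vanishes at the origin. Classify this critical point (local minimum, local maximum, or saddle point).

The Hessian at the origin is H = [[14, 14, 22], [14, 22, 14], [22, 14, 46]].
Symmetric row and column elimination reduces H to a congruent diagonal form with pivots 14, 8, 24/7.
Counting signs: 3 positive.
H is positive definite, so the origin is a strict local minimum.

local minimum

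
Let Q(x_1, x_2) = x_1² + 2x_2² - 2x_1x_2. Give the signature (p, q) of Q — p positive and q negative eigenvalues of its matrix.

(2, 0)

The associated matrix is A = [[1, -1], [-1, 2]].
Congruent diagonalization of A (simultaneous row and column reduction) yields pivots 1, 1.
That gives 2 positive pivots.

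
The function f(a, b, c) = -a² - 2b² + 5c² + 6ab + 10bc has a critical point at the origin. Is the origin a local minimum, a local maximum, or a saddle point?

saddle point

The Hessian at the origin is H = [[-2, 6, 0], [6, -4, 10], [0, 10, 10]].
Row-reducing H symmetrically gives the diagonal entries -2, 14, 20/7.
Counting signs: 2 positive, 1 negative.
H is indefinite, so the origin is a saddle point.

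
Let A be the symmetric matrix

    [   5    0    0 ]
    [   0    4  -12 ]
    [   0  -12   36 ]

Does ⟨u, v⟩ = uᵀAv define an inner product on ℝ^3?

no

Applying the same elementary operations to the rows and columns of A produces a congruent diagonal matrix with entries 5, 4, 0.
Counting signs: 2 positive, 1 zero.
Hence Q is positive semidefinite.
⟨·,·⟩ is an inner product exactly when A is positive definite.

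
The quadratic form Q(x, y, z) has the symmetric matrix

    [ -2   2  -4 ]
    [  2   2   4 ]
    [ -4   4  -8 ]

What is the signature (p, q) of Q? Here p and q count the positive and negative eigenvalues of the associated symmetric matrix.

(1, 1)

Row-reducing A symmetrically gives the diagonal entries -2, 4, 0.
So there are 1 positive, 1 negative, 1 zero pivots.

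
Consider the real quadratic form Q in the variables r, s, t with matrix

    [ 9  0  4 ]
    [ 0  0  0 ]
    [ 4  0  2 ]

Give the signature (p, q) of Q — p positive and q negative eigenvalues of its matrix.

Congruent diagonalization of A (simultaneous row and column reduction) yields pivots 9, 0, 2/9.
Counting signs: 2 positive, 1 zero.

(2, 0)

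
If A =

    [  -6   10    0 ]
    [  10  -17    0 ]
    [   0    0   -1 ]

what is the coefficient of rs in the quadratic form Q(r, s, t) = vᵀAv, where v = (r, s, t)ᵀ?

20

The coefficient of rs is A[1,2] + A[2,1] = 2·10 = 20.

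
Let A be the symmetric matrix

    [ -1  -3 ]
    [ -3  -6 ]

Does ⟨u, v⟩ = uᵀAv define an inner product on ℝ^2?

Row-reducing A symmetrically gives the diagonal entries -1, 3.
Counting signs: 1 positive, 1 negative.
Hence Q is indefinite.
⟨·,·⟩ is an inner product exactly when A is positive definite.

no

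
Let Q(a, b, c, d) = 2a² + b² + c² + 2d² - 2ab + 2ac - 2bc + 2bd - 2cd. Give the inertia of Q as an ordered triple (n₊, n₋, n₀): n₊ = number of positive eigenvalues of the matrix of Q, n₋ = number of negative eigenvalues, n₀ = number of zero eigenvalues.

(2, 0, 2)

The associated matrix is A = [[2, -1, 1, 0], [-1, 1, -1, 1], [1, -1, 1, -1], [0, 1, -1, 2]].
Symmetric row and column elimination reduces A to a congruent diagonal form with pivots 2, 1/2, 0, 0.
That gives 2 positive, 2 zero pivots.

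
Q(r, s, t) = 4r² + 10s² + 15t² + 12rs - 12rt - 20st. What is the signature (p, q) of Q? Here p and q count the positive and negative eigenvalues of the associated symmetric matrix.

The symmetric matrix is A = [[4, 6, -6], [6, 10, -10], [-6, -10, 15]].
Congruent diagonalization of A (simultaneous row and column reduction) yields pivots 4, 1, 5.
Counting signs: 3 positive.

(3, 0)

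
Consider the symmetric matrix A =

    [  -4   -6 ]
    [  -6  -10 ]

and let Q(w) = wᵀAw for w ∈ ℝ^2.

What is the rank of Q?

An LDLᵀ factorisation of A has diagonal entries -4, -1.
So there are 2 negative pivots.
The rank is the number of nonzero pivots: 2.

2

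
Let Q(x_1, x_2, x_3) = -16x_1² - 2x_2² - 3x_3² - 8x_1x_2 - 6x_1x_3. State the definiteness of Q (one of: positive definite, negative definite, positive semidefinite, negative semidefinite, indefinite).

The symmetric matrix of Q is A = [[-16, -4, -3], [-4, -2, 0], [-3, 0, -3]].
Leading principal minors: Δ_1 = -16, Δ_2 = 16, Δ_3 = -30.
The signs alternate starting with Δ_1 < 0, so by Sylvester's criterion Q is negative definite.

negative definite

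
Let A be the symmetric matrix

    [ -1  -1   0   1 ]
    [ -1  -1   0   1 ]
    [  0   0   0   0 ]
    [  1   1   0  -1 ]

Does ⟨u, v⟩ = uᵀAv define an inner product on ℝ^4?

no

Symmetric row and column elimination reduces A to a congruent diagonal form with pivots -1, 0, 0, 0.
Counting signs: 1 negative, 3 zero.
Hence Q is negative semidefinite.
⟨·,·⟩ is an inner product exactly when A is positive definite.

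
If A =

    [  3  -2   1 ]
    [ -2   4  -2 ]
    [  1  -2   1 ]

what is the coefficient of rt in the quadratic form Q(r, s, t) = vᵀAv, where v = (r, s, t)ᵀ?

The coefficient of rt is A[1,3] + A[3,1] = 2·1 = 2.

2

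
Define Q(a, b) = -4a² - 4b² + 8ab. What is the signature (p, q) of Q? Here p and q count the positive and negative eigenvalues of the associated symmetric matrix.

(0, 1)

The symmetric matrix is A = [[-4, 4], [4, -4]].
Applying the same elementary operations to the rows and columns of A produces a congruent diagonal matrix with entries -4, 0.
Counting signs: 1 negative, 1 zero.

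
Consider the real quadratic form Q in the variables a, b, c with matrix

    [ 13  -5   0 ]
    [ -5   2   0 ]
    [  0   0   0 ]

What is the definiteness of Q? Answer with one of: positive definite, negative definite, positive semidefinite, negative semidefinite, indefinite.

Congruent diagonalization of A (simultaneous row and column reduction) yields pivots 13, 1/13, 0.
That gives 2 positive, 1 zero pivots.
Hence Q is positive semidefinite.

positive semidefinite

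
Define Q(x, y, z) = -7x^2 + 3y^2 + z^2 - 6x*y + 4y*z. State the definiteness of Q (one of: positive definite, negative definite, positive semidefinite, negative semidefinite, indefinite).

The symmetric matrix is A = [[-7, -3, 0], [-3, 3, 2], [0, 2, 1]].
Symmetric row and column elimination reduces A to a congruent diagonal form with pivots -7, 30/7, 1/15.
So there are 2 positive, 1 negative pivots.
Hence Q is indefinite.

indefinite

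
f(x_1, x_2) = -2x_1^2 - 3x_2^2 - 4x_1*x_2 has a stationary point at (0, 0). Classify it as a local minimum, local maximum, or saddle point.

The Hessian at the origin is H = [[-4, -4], [-4, -6]].
det H = -4·-6 − (-4)² = 8 > 0 and H[1,1] = -4 < 0, so H is negative definite.
Therefore the origin is a local maximum.

local maximum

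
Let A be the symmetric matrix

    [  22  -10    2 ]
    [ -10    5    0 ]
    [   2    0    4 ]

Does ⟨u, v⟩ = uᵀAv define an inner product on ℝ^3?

yes

Congruent diagonalization of A (simultaneous row and column reduction) yields pivots 22, 5/11, 2.
So there are 3 positive pivots.
Hence Q is positive definite.
⟨·,·⟩ is an inner product exactly when A is positive definite.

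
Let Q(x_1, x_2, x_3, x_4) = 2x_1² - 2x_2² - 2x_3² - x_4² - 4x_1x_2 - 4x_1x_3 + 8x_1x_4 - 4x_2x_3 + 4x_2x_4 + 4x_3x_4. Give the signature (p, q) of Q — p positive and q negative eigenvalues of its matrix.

The associated matrix is A = [[2, -2, -2, 4], [-2, -2, -2, 2], [-2, -2, -2, 2], [4, 2, 2, -1]].
Row-reducing A symmetrically gives the diagonal entries 2, -4, 0, 0.
That gives 1 positive, 1 negative, 2 zero pivots.

(1, 1)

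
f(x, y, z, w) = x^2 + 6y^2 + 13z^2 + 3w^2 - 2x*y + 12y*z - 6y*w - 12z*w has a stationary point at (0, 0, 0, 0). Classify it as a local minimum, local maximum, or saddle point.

local minimum

The Hessian at the origin is H = [[2, -2, 0, 0], [-2, 12, 12, -6], [0, 12, 26, -12], [0, -6, -12, 6]].
An LDLᵀ factorisation of H has diagonal entries 2, 10, 58/5, 12/29.
So there are 4 positive pivots.
H is positive definite, so the origin is a strict local minimum.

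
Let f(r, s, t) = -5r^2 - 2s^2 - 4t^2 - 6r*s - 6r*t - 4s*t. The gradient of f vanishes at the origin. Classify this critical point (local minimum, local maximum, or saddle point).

local maximum

The Hessian at the origin is H = [[-10, -6, -6], [-6, -4, -4], [-6, -4, -8]].
Row-reducing H symmetrically gives the diagonal entries -10, -2/5, -4.
Counting signs: 3 negative.
H is negative definite, so the origin is a strict local maximum.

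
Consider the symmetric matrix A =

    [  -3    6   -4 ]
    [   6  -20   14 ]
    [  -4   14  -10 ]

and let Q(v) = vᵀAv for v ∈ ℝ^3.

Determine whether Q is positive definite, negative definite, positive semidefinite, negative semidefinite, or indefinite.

negative definite

Applying the same elementary operations to the rows and columns of A produces a congruent diagonal matrix with entries -3, -8, -1/6.
So there are 3 negative pivots.
Hence Q is negative definite.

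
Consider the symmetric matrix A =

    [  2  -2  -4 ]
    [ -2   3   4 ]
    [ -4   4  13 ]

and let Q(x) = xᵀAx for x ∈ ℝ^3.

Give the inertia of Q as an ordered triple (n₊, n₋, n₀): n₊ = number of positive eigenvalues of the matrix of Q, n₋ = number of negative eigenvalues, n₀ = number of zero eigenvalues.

(3, 0, 0)

Row-reducing A symmetrically gives the diagonal entries 2, 1, 5.
So there are 3 positive pivots.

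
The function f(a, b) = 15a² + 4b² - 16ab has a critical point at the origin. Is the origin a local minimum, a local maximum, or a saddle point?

saddle point

The Hessian at the origin is H = [[30, -16], [-16, 8]].
det H = 30·8 − (-16)² = -16 < 0, so H is indefinite.
Therefore the origin is a saddle point.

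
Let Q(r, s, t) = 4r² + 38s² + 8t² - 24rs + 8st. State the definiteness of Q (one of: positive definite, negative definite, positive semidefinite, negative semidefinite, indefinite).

The symmetric matrix is A = [[4, -12, 0], [-12, 38, 4], [0, 4, 8]].
Congruent diagonalization of A (simultaneous row and column reduction) yields pivots 4, 2, 0.
So there are 2 positive, 1 zero pivots.
Hence Q is positive semidefinite.

positive semidefinite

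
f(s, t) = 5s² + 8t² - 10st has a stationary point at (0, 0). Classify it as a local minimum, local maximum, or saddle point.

local minimum

The Hessian at the origin is H = [[10, -10], [-10, 16]].
det H = 10·16 − (-10)² = 60 > 0 and H[1,1] = 10 > 0, so H is positive definite.
Therefore the origin is a local minimum.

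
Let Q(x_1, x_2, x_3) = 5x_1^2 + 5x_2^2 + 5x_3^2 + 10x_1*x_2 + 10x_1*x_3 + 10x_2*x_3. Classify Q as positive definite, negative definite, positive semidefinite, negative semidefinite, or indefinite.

The associated matrix is A = [[5, 5, 5], [5, 5, 5], [5, 5, 5]].
Symmetric row and column elimination reduces A to a congruent diagonal form with pivots 5, 0, 0.
Counting signs: 1 positive, 2 zero.
Hence Q is positive semidefinite.

positive semidefinite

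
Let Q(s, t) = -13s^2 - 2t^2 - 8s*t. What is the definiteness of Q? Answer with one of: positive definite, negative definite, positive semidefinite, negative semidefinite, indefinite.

The symmetric matrix of Q is [[-13, -4], [-4, -2]].
For the 2×2 matrix [[-13, -4], [-4, -2]]: det = -13·-2 − (-4)² = 10, trace = -15.
det > 0 so both eigenvalues share the sign of the trace; trace = -15 < 0 ⇒ both negative.

negative definite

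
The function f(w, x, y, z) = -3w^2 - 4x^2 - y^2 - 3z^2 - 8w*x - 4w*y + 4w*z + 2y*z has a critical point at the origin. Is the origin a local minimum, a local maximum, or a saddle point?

saddle point

The Hessian at the origin is H = [[-6, -8, -4, 4], [-8, -8, 0, 0], [-4, 0, -2, 2], [4, 0, 2, -6]].
Applying the same elementary operations to the rows and columns of H produces a congruent diagonal matrix with entries -6, 8/3, -10, -4.
That gives 1 positive, 3 negative pivots.
H is indefinite, so the origin is a saddle point.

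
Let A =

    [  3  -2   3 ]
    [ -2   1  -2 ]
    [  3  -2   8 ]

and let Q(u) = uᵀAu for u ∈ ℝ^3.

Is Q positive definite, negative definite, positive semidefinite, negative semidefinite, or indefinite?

indefinite

An LDLᵀ factorisation of A has diagonal entries 3, -1/3, 5.
That gives 2 positive, 1 negative pivots.
Hence Q is indefinite.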